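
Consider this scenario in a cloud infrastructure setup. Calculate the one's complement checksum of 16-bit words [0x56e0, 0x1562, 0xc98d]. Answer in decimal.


Given words: [0x56e0, 0x1562, 0xc98d]
Step 1: Sum all words
Raw sum = 22240 + 5474 + 51597 = 79311
Step 2: Fold carry: (13775 + 1) = 13776
One's complement = ~13776 & 0xFFFF = 51759

51759


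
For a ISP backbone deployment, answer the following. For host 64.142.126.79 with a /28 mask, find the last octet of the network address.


Given: IP = 64.142.126.79, prefix = /28
Subnet mask = 255.255.255.240
Last octet of IP: 79
Last octet of mask: 240
Network last octet = 79 AND 240 = 64

64


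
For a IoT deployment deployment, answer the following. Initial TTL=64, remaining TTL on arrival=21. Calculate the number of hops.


Given: initial TTL = 64, received TTL = 21
Hops = initial TTL - received TTL
Hops = 64 - 21 = 43

43


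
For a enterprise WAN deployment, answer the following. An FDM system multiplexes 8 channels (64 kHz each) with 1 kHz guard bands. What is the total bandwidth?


Given: 8 channels, 64 kHz each, guard = 1 kHz
Channel bandwidth = 8 * 64 = 512 kHz
Guard bands = 7 gaps * 1 kHz = 7 kHz
Total = 512 + 7 = 519 kHz

519


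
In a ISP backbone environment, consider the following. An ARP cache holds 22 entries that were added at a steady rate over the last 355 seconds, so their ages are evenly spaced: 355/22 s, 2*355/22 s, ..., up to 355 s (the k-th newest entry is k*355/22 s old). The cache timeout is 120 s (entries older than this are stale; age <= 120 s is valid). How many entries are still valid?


Ages are k * 355/22 s for k = 1..22 (spacing = 16.1364 s).
Entry k is valid iff k * 355/22 <= 120 iff k <= 22 * 120 / 355 = 7.4366
n_valid = floor(7.4366) = 7
(n_stale = 22 - 7 = 15)

7


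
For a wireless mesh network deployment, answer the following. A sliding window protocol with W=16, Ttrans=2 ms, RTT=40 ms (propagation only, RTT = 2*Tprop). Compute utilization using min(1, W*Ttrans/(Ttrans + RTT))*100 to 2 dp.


Given: W = 16, Ttrans = 2 ms, RTT = 40 ms (= 2 * Tprop, Tprop = 20 ms)
Cycle time = Ttrans + RTT = 2 + 40 = 42 ms (first packet sent until its ACK returns)
W * Ttrans = 16 * 2 = 32 ms of sending per cycle
W * Ttrans / (Ttrans + RTT) = 32 / 42 = 0.761905
U = min(1, 0.761905) = 0.761905
U% = 76.19%

76.19


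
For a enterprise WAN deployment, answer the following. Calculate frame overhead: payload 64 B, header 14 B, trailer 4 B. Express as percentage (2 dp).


Given: payload = 64 B, header = 14 B, trailer = 4 B
Overhead bytes = header + trailer = 14 + 4 = 18
Total frame = payload + overhead = 64 + 18 = 82
Overhead % = 18 / 82 * 100 = 21.9512% -> 21.95% (2 dp)

21.95


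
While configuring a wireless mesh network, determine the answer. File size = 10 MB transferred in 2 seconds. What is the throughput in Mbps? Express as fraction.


Given: file = 10 MB, time = 2 s
File in Mb = 10 * 8 = 80 Mb
Throughput = 80 / 2 Mbps
Throughput = 40 Mbps

40


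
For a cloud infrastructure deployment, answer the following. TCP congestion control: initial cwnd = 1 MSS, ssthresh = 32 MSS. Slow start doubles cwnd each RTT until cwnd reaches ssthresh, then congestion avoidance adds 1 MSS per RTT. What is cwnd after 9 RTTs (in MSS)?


RTT 0: cwnd = 1 MSS (initial)
RTT 1: cwnd = 2 MSS (slow start, doubled)
RTT 2: cwnd = 4 MSS (slow start, doubled)
RTT 3: cwnd = 8 MSS (slow start, doubled)
RTT 4: cwnd = 16 MSS (slow start, doubled)
RTT 5: cwnd = 32 MSS (slow start, doubled)
RTT 6: cwnd = 33 MSS (congestion avoidance, +1)
RTT 7: cwnd = 34 MSS (congestion avoidance, +1)
RTT 8: cwnd = 35 MSS (congestion avoidance, +1)
RTT 9: cwnd = 36 MSS (congestion avoidance, +1)

36


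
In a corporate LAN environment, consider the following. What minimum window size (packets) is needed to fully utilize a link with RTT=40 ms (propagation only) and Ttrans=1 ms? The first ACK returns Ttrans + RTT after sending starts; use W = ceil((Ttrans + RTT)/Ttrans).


Given: Ttrans = 1 ms, RTT = 40 ms (= 2 * Tprop, Tprop = 20 ms)
Time until first ACK returns = Ttrans + RTT = 1 + 40 = 41 ms
Need W * Ttrans >= Ttrans + RTT  ->  W >= (Ttrans + RTT) / Ttrans
(Ttrans + RTT) / Ttrans = 41 / 1 = 41
W_min = ceil(41) = 41

41


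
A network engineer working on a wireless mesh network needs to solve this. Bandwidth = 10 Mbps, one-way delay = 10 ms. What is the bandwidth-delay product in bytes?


Given: bandwidth = 10 Mbps, delay = 10 ms
BDP in bits = 10 * 10^6 * 10 / 1000
BDP in bits = 100000
BDP in bytes = 100000 / 8 = 12500

12500


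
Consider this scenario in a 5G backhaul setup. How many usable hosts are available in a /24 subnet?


Given: subnet mask /24
Host bits = 32 - 24 = 8
Total addresses = 2^8 = 256
Usable hosts = 256 - 2 (network + broadcast) = 254

254


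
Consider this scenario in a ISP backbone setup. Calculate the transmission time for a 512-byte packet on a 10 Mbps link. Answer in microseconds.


Given: packet = 512 bytes, bandwidth = 10 Mbps
Packet in bits = 512 * 8 = 4096 bits
Bandwidth = 10 * 10^6 = 10000000 bps
Time = 4096 / 10000000 seconds
Time in us = 4096 * 10^6 / 10000000 = 409.6

409.6


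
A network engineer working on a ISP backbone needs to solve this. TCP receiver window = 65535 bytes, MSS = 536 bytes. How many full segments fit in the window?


Given: RWND = 65535 bytes, MSS = 536 bytes
Full segments = floor(RWND / MSS)
Full segments = floor(65535 / 536)
Full segments = floor(122.2668) = 122

122


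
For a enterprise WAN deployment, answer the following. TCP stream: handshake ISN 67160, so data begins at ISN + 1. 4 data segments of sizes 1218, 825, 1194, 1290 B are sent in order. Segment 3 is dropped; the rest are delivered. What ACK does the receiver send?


SYN uses sequence number 67160; first data byte = ISN + 1 = 67161.
Segment 1: SEQ = 67161, len = 1218 B, covers [67161, 68378]
Segment 2: SEQ = 68379, len = 825 B, covers [68379, 69203]
Segment 3: SEQ = 69204, len = 1194 B, covers [69204, 70397] [LOST]
Segment 4: SEQ = 70398, len = 1290 B, covers [70398, 71687]
In-order data received: bytes [67161, 69203] (segments 1..2).
Segment 3 missing -> gap begins at byte 69204; later segments buffered out of order.
Cumulative ACK = next expected in-order byte = 67161 + 1218 + 825 = 69204

69204


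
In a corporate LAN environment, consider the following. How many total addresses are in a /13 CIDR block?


Given: CIDR prefix /13
Host bits = 32 - 13 = 19
Total addresses = 2^19 = 524288

524288


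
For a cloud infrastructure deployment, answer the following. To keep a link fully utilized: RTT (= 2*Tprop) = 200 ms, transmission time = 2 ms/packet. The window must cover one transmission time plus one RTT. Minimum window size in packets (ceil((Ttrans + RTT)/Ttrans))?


Given: Ttrans = 2 ms, RTT = 200 ms (= 2 * Tprop, Tprop = 100 ms)
Time until first ACK returns = Ttrans + RTT = 2 + 200 = 202 ms
Need W * Ttrans >= Ttrans + RTT  ->  W >= (Ttrans + RTT) / Ttrans
(Ttrans + RTT) / Ttrans = 202 / 2 = 101
W_min = ceil(101) = 101

101


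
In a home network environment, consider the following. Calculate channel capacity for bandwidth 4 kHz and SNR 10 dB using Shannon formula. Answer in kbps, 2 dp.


Given: B = 4 kHz, SNR = 10 dB
SNR linear = 10^(10/10) = 10
1 + SNR = 11
log2(11) = 3.4594316186
C = 4 * 1000 * 3.4594316186 = 13837.7265 bps
C = 13.837726 kbps -> 13.84 kbps (2 dp)

13.84


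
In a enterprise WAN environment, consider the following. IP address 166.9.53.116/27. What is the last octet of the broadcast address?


Given: IP = 166.9.53.116, prefix = /27
Host bits = 32 - 27 = 5
Network last octet = 116 AND mask = 96
Host part size = 2^5 - 1 = 31
Broadcast last octet = 96 OR 31 = 127

127


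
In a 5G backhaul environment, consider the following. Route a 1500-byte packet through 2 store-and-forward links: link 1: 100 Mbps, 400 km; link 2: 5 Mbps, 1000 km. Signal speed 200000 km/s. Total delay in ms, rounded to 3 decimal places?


Packet = 1500 bytes = 12000 bits. Store-and-forward: sum (t_trans + t_prop) per link.
Link 1: t_trans = 12000/(100*10^6) s = 0.1200 ms; t_prop = 400/200000 s = 2.0000 ms; subtotal = 2.1200 ms
Link 2: t_trans = 12000/(5*10^6) s = 2.4000 ms; t_prop = 1000/200000 s = 5.0000 ms; subtotal = 7.4000 ms
End-to-end = 2.1200 + 7.4000 = 9.5200 ms -> 9.520 ms (3 dp)

9.520


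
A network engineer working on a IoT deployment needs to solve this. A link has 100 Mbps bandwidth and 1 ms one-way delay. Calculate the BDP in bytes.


Given: bandwidth = 100 Mbps, delay = 1 ms
BDP in bits = 100 * 10^6 * 1 / 1000
BDP in bits = 100000
BDP in bytes = 100000 / 8 = 12500

12500


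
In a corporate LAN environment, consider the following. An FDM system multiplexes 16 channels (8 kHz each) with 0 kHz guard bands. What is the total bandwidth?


Given: 16 channels, 8 kHz each, guard = 0 kHz
Channel bandwidth = 16 * 8 = 128 kHz
Guard bands = 15 gaps * 0 kHz = 0 kHz
Total = 128 + 0 = 128 kHz

128


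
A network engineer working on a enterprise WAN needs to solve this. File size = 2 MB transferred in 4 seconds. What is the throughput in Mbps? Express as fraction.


Given: file = 2 MB, time = 4 s
File in Mb = 2 * 8 = 16 Mb
Throughput = 16 / 4 Mbps
Throughput = 4 Mbps

4


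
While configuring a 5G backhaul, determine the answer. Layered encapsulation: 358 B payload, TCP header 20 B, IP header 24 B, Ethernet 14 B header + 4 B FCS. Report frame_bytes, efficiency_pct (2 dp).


TCP segment = 358 + 20 = 378 B
IP packet = 378 + 24 = 402 B
Ethernet frame = 402 + 14 + 4 = 420 B
Efficiency = app / frame = 358 / 420 = 0.852381 = 85.2381% -> 85.24% (2 dp)

420, 85.24


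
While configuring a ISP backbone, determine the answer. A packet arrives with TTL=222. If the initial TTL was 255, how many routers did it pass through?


Given: initial TTL = 255, received TTL = 222
Hops = initial TTL - received TTL
Hops = 255 - 222 = 33

33


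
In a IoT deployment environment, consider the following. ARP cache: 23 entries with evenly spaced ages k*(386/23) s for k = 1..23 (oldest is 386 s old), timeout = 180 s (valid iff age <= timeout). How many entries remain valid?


Ages are k * 386/23 s for k = 1..23 (spacing = 16.7826 s).
Entry k is valid iff k * 386/23 <= 180 iff k <= 23 * 180 / 386 = 10.7254
n_valid = floor(10.7254) = 10
(n_stale = 23 - 10 = 13)

10


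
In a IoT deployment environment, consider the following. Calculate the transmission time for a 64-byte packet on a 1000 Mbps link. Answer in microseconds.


Given: packet = 64 bytes, bandwidth = 1000 Mbps
Packet in bits = 64 * 8 = 512 bits
Bandwidth = 1000 * 10^6 = 1000000000 bps
Time = 512 / 1000000000 seconds
Time in us = 512 * 10^6 / 1000000000 = 0.512

0.512


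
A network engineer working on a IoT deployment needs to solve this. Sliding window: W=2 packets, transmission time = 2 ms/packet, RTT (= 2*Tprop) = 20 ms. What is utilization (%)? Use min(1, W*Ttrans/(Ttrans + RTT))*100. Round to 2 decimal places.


Given: W = 2, Ttrans = 2 ms, RTT = 20 ms (= 2 * Tprop, Tprop = 10 ms)
Cycle time = Ttrans + RTT = 2 + 20 = 22 ms (first packet sent until its ACK returns)
W * Ttrans = 2 * 2 = 4 ms of sending per cycle
W * Ttrans / (Ttrans + RTT) = 4 / 22 = 0.181818
U = min(1, 0.181818) = 0.181818
U% = 18.18%

18.18


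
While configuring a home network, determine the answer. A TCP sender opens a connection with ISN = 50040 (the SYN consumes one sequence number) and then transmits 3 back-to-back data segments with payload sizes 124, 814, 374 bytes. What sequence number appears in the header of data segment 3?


The SYN occupies sequence number ISN = 50040, so the first data byte is ISN + 1 = 50041.
SEQ of data segment i = (ISN + 1) + sum of payload sizes of segments 1..i-1.
Segment 1: SEQ = 50041, payload = 124 bytes
Segment 2: SEQ = 50165, payload = 814 bytes
Segment 3: SEQ = 50979, payload = 374 bytes
SEQ of segment 3 = 50041 + 124 + 814 = 50979

50979


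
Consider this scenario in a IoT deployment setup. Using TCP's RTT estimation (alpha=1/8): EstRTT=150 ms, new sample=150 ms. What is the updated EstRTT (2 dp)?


Given: EstRTT = 150 ms, SampleRTT = 150 ms, alpha = 1/8
New EstRTT = (1 - alpha) * EstRTT + alpha * SampleRTT
(7/8) * 150 = 131.25
(1/8) * 150 = 18.75
New EstRTT = 131.25 + 18.75 = 150 ms -> 150.00 ms (2 dp)

150.00


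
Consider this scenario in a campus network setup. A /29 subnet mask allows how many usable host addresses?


Given: subnet mask /29
Host bits = 32 - 29 = 3
Total addresses = 2^3 = 8
Usable hosts = 8 - 2 (network + broadcast) = 6

6


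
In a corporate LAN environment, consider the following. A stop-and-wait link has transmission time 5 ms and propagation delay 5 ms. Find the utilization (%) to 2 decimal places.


Given: Ttrans = 5 ms, Tprop = 5 ms
RTT = 2 * Tprop = 2 * 5 = 10 ms
U = Ttrans / (Ttrans + RTT)
U = 5 / (5 + 10)
U = 5 / 15 = 0.333333
U% = 33.33%

33.33


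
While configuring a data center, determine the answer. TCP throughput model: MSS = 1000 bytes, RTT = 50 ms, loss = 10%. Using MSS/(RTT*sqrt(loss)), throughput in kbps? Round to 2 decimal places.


Given: MSS = 1000 bytes, RTT = 50 ms, loss = 10%
RTT in seconds = 50 / 1000 = 0.05
Loss rate = 10% = 0.1
sqrt(loss) = sqrt(0.1) = 0.316227766017
Throughput (bytes/s) = 1000 / (0.05 * 0.316227766017) = 63245.5532
Throughput (kbps) = 63245.5532 * 8 / 1000 = 505.964426 -> 505.96 kbps (2 dp)

505.96


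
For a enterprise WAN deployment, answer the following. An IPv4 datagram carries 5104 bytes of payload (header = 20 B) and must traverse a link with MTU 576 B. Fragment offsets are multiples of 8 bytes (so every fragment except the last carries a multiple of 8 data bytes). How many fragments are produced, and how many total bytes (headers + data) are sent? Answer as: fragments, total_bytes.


Max data per non-final fragment = floor((MTU - header)/8)*8 = floor((576 - 20)/8)*8 = floor(556/8)*8 = 552 B
Final fragment needs no 8-byte alignment: it can carry up to MTU - header = 556 B
Non-final fragments needed = ceil((payload - 556) / 552) = ceil(4548/552) = ceil(8.2391) = 9
Number of fragments = 9 + 1 = 10
Fragment sizes (data): 9 * 552 B + 136 B (last, 136 <= 556 OK)
Total bytes sent = payload + n_frags * header = 5104 + 10*20 = 5104 + 200 = 5304 B

10, 5304


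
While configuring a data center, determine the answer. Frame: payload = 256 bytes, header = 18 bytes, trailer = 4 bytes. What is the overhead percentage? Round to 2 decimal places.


Given: payload = 256 B, header = 18 B, trailer = 4 B
Overhead bytes = header + trailer = 18 + 4 = 22
Total frame = payload + overhead = 256 + 22 = 278
Overhead % = 22 / 278 * 100 = 7.9137% -> 7.91% (2 dp)

7.91


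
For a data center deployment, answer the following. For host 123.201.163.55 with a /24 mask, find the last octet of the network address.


Given: IP = 123.201.163.55, prefix = /24
Subnet mask = 255.255.255.0
Last octet of IP: 55
Last octet of mask: 0
Network last octet = 55 AND 0 = 0

0


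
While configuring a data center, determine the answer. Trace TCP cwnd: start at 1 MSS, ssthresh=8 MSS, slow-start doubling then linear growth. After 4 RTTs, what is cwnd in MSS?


RTT 0: cwnd = 1 MSS (initial)
RTT 1: cwnd = 2 MSS (slow start, doubled)
RTT 2: cwnd = 4 MSS (slow start, doubled)
RTT 3: cwnd = 8 MSS (slow start, doubled)
RTT 4: cwnd = 9 MSS (congestion avoidance, +1)

9


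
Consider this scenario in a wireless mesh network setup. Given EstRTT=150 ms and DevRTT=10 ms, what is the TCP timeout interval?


Given: EstRTT = 150 ms, DevRTT = 10 ms
Timeout = EstRTT + 4 * DevRTT
4 * DevRTT = 4 * 10 = 40
Timeout = 150 + 40 = 190 ms

190


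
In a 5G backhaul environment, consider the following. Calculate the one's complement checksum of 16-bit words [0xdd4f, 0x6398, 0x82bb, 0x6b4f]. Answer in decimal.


Given words: [0xdd4f, 0x6398, 0x82bb, 0x6b4f]
Step 1: Sum all words
Raw sum = 56655 + 25496 + 33467 + 27471 = 143089
Step 2: Fold carry: (12017 + 2) = 12019
One's complement = ~12019 & 0xFFFF = 53516

53516


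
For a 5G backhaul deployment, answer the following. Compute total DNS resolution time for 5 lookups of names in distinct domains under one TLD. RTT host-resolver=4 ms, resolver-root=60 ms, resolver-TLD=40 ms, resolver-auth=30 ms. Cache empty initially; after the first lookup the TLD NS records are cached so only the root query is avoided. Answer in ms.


Lookup 1 (cold cache): local + root + TLD + auth = 4 + 60 + 40 + 30 = 134 ms
Lookups 2..5 (TLD NS cached -> skip root; new domain -> still ask TLD and auth): local + TLD + auth = 4 + 40 + 30 = 74 ms each
Remaining 4 lookups: 4 * 74 = 296 ms
Total = 134 + 296 = 430 ms

430


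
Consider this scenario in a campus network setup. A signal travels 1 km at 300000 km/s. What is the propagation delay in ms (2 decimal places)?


Given: distance = 1 km, speed = 300000 km/s
Delay = distance / speed = 1 / 300000 seconds
Delay in ms = 1 * 1000 / 300000
Delay = 0.0033 ms
Rounded to 2 dp = 0.00 ms

0.00


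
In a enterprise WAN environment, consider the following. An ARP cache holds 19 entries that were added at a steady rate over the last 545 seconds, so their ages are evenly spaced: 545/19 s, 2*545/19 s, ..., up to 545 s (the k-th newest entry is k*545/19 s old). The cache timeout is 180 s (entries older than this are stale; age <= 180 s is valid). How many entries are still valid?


Ages are k * 545/19 s for k = 1..19 (spacing = 28.6842 s).
Entry k is valid iff k * 545/19 <= 180 iff k <= 19 * 180 / 545 = 6.2752
n_valid = floor(6.2752) = 6
(n_stale = 19 - 6 = 13)

6


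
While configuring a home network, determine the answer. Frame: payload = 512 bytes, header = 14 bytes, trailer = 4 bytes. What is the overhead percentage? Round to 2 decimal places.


Given: payload = 512 B, header = 14 B, trailer = 4 B
Overhead bytes = header + trailer = 14 + 4 = 18
Total frame = payload + overhead = 512 + 18 = 530
Overhead % = 18 / 530 * 100 = 3.3962% -> 3.40% (2 dp)

3.40


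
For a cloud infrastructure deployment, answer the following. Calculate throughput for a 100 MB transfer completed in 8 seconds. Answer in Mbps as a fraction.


Given: file = 100 MB, time = 8 s
File in Mb = 100 * 8 = 800 Mb
Throughput = 800 / 8 Mbps
Throughput = 100 Mbps

100


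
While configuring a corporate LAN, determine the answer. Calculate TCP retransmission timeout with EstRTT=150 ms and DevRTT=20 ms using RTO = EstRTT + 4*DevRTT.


Given: EstRTT = 150 ms, DevRTT = 20 ms
Timeout = EstRTT + 4 * DevRTT
4 * DevRTT = 4 * 20 = 80
Timeout = 150 + 80 = 230 ms

230


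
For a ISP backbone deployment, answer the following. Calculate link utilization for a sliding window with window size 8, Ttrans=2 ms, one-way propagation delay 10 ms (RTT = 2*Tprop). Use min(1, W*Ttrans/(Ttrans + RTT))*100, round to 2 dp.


Given: W = 8, Ttrans = 2 ms, RTT = 20 ms (= 2 * Tprop, Tprop = 10 ms)
Cycle time = Ttrans + RTT = 2 + 20 = 22 ms (first packet sent until its ACK returns)
W * Ttrans = 8 * 2 = 16 ms of sending per cycle
W * Ttrans / (Ttrans + RTT) = 16 / 22 = 0.727273
U = min(1, 0.727273) = 0.727273
U% = 72.73%

72.73


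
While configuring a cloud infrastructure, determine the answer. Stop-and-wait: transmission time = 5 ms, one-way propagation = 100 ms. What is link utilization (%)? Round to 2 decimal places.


Given: Ttrans = 5 ms, Tprop = 100 ms
RTT = 2 * Tprop = 2 * 100 = 200 ms
U = Ttrans / (Ttrans + RTT)
U = 5 / (5 + 200)
U = 5 / 205 = 0.02439
U% = 2.44%

2.44


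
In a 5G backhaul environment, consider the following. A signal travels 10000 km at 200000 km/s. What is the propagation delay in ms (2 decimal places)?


Given: distance = 10000 km, speed = 200000 km/s
Delay = distance / speed = 10000 / 200000 seconds
Delay in ms = 10000 * 1000 / 200000
Delay = 50.0000 ms
Rounded to 2 dp = 50.00 ms

50.00


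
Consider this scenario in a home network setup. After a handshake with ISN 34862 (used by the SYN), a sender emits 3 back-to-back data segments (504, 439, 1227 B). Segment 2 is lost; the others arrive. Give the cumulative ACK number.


SYN uses sequence number 34862; first data byte = ISN + 1 = 34863.
Segment 1: SEQ = 34863, len = 504 B, covers [34863, 35366]
Segment 2: SEQ = 35367, len = 439 B, covers [35367, 35805] [LOST]
Segment 3: SEQ = 35806, len = 1227 B, covers [35806, 37032]
In-order data received: bytes [34863, 35366] (segments 1..1).
Segment 2 missing -> gap begins at byte 35367; later segments buffered out of order.
Cumulative ACK = next expected in-order byte = 34863 + 504 = 35367

35367


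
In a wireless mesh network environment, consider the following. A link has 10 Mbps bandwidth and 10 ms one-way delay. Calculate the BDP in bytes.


Given: bandwidth = 10 Mbps, delay = 10 ms
BDP in bits = 10 * 10^6 * 10 / 1000
BDP in bits = 100000
BDP in bytes = 100000 / 8 = 12500

12500


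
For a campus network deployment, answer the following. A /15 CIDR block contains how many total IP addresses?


Given: CIDR prefix /15
Host bits = 32 - 15 = 17
Total addresses = 2^17 = 131072

131072


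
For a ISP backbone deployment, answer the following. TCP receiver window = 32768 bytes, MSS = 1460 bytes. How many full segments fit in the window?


Given: RWND = 32768 bytes, MSS = 1460 bytes
Full segments = floor(RWND / MSS)
Full segments = floor(32768 / 1460)
Full segments = floor(22.4438) = 22

22


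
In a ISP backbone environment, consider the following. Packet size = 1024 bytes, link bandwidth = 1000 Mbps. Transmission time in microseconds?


Given: packet = 1024 bytes, bandwidth = 1000 Mbps
Packet in bits = 1024 * 8 = 8192 bits
Bandwidth = 1000 * 10^6 = 1000000000 bps
Time = 8192 / 1000000000 seconds
Time in us = 8192 * 10^6 / 1000000000 = 8.192

8.192


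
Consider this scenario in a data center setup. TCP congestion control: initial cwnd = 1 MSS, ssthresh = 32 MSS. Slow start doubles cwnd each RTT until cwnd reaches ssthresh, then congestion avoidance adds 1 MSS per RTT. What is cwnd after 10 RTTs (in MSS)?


RTT 0: cwnd = 1 MSS (initial)
RTT 1: cwnd = 2 MSS (slow start, doubled)
RTT 2: cwnd = 4 MSS (slow start, doubled)
RTT 3: cwnd = 8 MSS (slow start, doubled)
RTT 4: cwnd = 16 MSS (slow start, doubled)
RTT 5: cwnd = 32 MSS (slow start, doubled)
RTT 6: cwnd = 33 MSS (congestion avoidance, +1)
RTT 7: cwnd = 34 MSS (congestion avoidance, +1)
RTT 8: cwnd = 35 MSS (congestion avoidance, +1)
RTT 9: cwnd = 36 MSS (congestion avoidance, +1)
RTT 10: cwnd = 37 MSS (congestion avoidance, +1)

37


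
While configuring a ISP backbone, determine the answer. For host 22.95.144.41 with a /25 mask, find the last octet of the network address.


Given: IP = 22.95.144.41, prefix = /25
Subnet mask = 255.255.255.128
Last octet of IP: 41
Last octet of mask: 128
Network last octet = 41 AND 128 = 0

0


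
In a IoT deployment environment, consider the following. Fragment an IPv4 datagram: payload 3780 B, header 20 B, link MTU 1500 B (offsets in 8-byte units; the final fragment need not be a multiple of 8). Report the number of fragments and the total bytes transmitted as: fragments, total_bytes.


Max data per non-final fragment = floor((MTU - header)/8)*8 = floor((1500 - 20)/8)*8 = floor(1480/8)*8 = 1480 B
Final fragment needs no 8-byte alignment: it can carry up to MTU - header = 1480 B
Non-final fragments needed = ceil((payload - 1480) / 1480) = ceil(2300/1480) = ceil(1.5541) = 2
Number of fragments = 2 + 1 = 3
Fragment sizes (data): 2 * 1480 B + 820 B (last, 820 <= 1480 OK)
Total bytes sent = payload + n_frags * header = 3780 + 3*20 = 3780 + 60 = 3840 B

3, 3840


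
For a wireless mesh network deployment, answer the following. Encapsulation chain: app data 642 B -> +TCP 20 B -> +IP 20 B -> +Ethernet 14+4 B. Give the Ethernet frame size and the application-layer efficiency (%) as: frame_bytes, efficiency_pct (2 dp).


TCP segment = 642 + 20 = 662 B
IP packet = 662 + 20 = 682 B
Ethernet frame = 682 + 14 + 4 = 700 B
Efficiency = app / frame = 642 / 700 = 0.917143 = 91.7143% -> 91.71% (2 dp)

700, 91.71


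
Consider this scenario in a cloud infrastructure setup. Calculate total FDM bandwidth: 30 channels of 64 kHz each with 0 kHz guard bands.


Given: 30 channels, 64 kHz each, guard = 0 kHz
Channel bandwidth = 30 * 64 = 1920 kHz
Guard bands = 29 gaps * 0 kHz = 0 kHz
Total = 1920 + 0 = 1920 kHz

1920


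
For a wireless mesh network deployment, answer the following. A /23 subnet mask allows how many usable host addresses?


Given: subnet mask /23
Host bits = 32 - 23 = 9
Total addresses = 2^9 = 512
Usable hosts = 512 - 2 (network + broadcast) = 510

510


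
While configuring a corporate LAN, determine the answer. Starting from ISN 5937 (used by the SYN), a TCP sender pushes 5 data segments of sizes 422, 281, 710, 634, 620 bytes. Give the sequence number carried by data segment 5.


The SYN occupies sequence number ISN = 5937, so the first data byte is ISN + 1 = 5938.
SEQ of data segment i = (ISN + 1) + sum of payload sizes of segments 1..i-1.
Segment 1: SEQ = 5938, payload = 422 bytes
Segment 2: SEQ = 6360, payload = 281 bytes
Segment 3: SEQ = 6641, payload = 710 bytes
Segment 4: SEQ = 7351, payload = 634 bytes
Segment 5: SEQ = 7985, payload = 620 bytes
SEQ of segment 5 = 5938 + 422 + 281 + 710 + 634 = 7985

7985


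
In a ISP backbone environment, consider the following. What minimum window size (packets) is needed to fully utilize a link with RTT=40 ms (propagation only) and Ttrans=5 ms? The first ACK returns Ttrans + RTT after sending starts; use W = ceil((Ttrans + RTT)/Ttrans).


Given: Ttrans = 5 ms, RTT = 40 ms (= 2 * Tprop, Tprop = 20 ms)
Time until first ACK returns = Ttrans + RTT = 5 + 40 = 45 ms
Need W * Ttrans >= Ttrans + RTT  ->  W >= (Ttrans + RTT) / Ttrans
(Ttrans + RTT) / Ttrans = 45 / 5 = 9
W_min = ceil(9) = 9

9


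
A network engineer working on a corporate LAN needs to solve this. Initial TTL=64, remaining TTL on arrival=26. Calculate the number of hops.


Given: initial TTL = 64, received TTL = 26
Hops = initial TTL - received TTL
Hops = 64 - 26 = 38

38


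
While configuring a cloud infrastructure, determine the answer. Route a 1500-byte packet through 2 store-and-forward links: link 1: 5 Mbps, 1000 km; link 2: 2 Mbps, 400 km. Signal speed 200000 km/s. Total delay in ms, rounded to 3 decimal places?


Packet = 1500 bytes = 12000 bits. Store-and-forward: sum (t_trans + t_prop) per link.
Link 1: t_trans = 12000/(5*10^6) s = 2.4000 ms; t_prop = 1000/200000 s = 5.0000 ms; subtotal = 7.4000 ms
Link 2: t_trans = 12000/(2*10^6) s = 6.0000 ms; t_prop = 400/200000 s = 2.0000 ms; subtotal = 8.0000 ms
End-to-end = 7.4000 + 8.0000 = 15.4000 ms -> 15.400 ms (3 dp)

15.400


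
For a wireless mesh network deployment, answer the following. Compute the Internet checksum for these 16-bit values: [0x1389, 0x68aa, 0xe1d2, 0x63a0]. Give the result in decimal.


Given words: [0x1389, 0x68aa, 0xe1d2, 0x63a0]
Step 1: Sum all words
Raw sum = 5001 + 26794 + 57810 + 25504 = 115109
Step 2: Fold carry: (49573 + 1) = 49574
One's complement = ~49574 & 0xFFFF = 15961

15961


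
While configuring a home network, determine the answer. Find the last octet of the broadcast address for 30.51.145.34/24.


Given: IP = 30.51.145.34, prefix = /24
Host bits = 32 - 24 = 8
Network last octet = 34 AND mask = 0
Host part size = 2^8 - 1 = 255
Broadcast last octet = 0 OR 255 = 255

255


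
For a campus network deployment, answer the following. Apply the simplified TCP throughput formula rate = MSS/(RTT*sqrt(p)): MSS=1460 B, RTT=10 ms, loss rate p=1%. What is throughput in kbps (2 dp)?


Given: MSS = 1460 bytes, RTT = 10 ms, loss = 1%
RTT in seconds = 10 / 1000 = 0.01
Loss rate = 1% = 0.01
sqrt(loss) = sqrt(0.01) = 0.1
Throughput (bytes/s) = 1460 / (0.01 * 0.1) = 1460000.0000
Throughput (kbps) = 1460000.0000 * 8 / 1000 = 11680.000000 -> 11680.00 kbps (2 dp)

11680.00


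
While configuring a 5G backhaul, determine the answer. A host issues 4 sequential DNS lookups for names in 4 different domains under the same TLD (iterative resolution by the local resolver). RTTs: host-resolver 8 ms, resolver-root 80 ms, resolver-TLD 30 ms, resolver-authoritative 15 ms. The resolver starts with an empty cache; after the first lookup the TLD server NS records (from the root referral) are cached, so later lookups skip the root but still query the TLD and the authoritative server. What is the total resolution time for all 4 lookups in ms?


Lookup 1 (cold cache): local + root + TLD + auth = 8 + 80 + 30 + 15 = 133 ms
Lookups 2..4 (TLD NS cached -> skip root; new domain -> still ask TLD and auth): local + TLD + auth = 8 + 30 + 15 = 53 ms each
Remaining 3 lookups: 3 * 53 = 159 ms
Total = 133 + 159 = 292 ms

292


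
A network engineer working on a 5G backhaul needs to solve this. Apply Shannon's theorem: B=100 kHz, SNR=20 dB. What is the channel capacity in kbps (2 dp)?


Given: B = 100 kHz, SNR = 20 dB
SNR linear = 10^(20/10) = 100
1 + SNR = 101
log2(101) = 6.6582114828
C = 100 * 1000 * 6.6582114828 = 665821.1483 bps
C = 665.821148 kbps -> 665.82 kbps (2 dp)

665.82


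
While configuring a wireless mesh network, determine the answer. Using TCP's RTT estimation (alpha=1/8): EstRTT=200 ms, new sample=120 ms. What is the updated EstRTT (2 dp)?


Given: EstRTT = 200 ms, SampleRTT = 120 ms, alpha = 1/8
New EstRTT = (1 - alpha) * EstRTT + alpha * SampleRTT
(7/8) * 200 = 175
(1/8) * 120 = 15
New EstRTT = 175 + 15 = 190 ms -> 190.00 ms (2 dp)

190.00


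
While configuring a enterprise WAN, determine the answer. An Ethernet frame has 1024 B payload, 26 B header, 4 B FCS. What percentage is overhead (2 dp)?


Given: payload = 1024 B, header = 26 B, trailer = 4 B
Overhead bytes = header + trailer = 26 + 4 = 30
Total frame = payload + overhead = 1024 + 30 = 1054
Overhead % = 30 / 1054 * 100 = 2.8463% -> 2.85% (2 dp)

2.85


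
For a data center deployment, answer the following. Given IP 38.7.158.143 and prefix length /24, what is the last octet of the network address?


Given: IP = 38.7.158.143, prefix = /24
Subnet mask = 255.255.255.0
Last octet of IP: 143
Last octet of mask: 0
Network last octet = 143 AND 0 = 0

0


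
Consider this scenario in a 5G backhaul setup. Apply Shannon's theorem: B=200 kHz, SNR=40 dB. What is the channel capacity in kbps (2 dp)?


Given: B = 200 kHz, SNR = 40 dB
SNR linear = 10^(40/10) = 10000
1 + SNR = 10001
log2(10001) = 13.2878566418
C = 200 * 1000 * 13.2878566418 = 2657571.3284 bps
C = 2657.571328 kbps -> 2657.57 kbps (2 dp)

2657.57


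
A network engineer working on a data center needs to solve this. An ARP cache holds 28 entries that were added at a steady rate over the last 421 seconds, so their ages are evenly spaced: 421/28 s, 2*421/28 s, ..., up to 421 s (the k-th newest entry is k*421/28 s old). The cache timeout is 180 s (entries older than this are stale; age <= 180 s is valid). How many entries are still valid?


Ages are k * 421/28 s for k = 1..28 (spacing = 15.0357 s).
Entry k is valid iff k * 421/28 <= 180 iff k <= 28 * 180 / 421 = 11.9715
n_valid = floor(11.9715) = 11
(n_stale = 28 - 11 = 17)

11


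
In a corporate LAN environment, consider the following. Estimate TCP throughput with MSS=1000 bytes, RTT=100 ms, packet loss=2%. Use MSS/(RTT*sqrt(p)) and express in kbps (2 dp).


Given: MSS = 1000 bytes, RTT = 100 ms, loss = 2%
RTT in seconds = 100 / 1000 = 0.1
Loss rate = 2% = 0.02
sqrt(loss) = sqrt(0.02) = 0.141421356237
Throughput (bytes/s) = 1000 / (0.1 * 0.141421356237) = 70710.6781
Throughput (kbps) = 70710.6781 * 8 / 1000 = 565.685425 -> 565.69 kbps (2 dp)

565.69


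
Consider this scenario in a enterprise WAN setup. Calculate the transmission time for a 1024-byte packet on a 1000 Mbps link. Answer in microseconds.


Given: packet = 1024 bytes, bandwidth = 1000 Mbps
Packet in bits = 1024 * 8 = 8192 bits
Bandwidth = 1000 * 10^6 = 1000000000 bps
Time = 8192 / 1000000000 seconds
Time in us = 8192 * 10^6 / 1000000000 = 8.192

8.192


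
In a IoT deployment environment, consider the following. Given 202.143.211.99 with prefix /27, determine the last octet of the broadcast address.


Given: IP = 202.143.211.99, prefix = /27
Host bits = 32 - 27 = 5
Network last octet = 99 AND mask = 96
Host part size = 2^5 - 1 = 31
Broadcast last octet = 96 OR 31 = 127

127


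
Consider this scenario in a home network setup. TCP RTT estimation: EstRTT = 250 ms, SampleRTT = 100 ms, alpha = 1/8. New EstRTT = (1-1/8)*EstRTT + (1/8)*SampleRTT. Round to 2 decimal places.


Given: EstRTT = 250 ms, SampleRTT = 100 ms, alpha = 1/8
New EstRTT = (1 - alpha) * EstRTT + alpha * SampleRTT
(7/8) * 250 = 218.75
(1/8) * 100 = 12.5
New EstRTT = 218.75 + 12.5 = 231.25 ms -> 231.25 ms (2 dp)

231.25


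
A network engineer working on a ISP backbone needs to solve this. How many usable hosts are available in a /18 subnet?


Given: subnet mask /18
Host bits = 32 - 18 = 14
Total addresses = 2^14 = 16384
Usable hosts = 16384 - 2 (network + broadcast) = 16382

16382


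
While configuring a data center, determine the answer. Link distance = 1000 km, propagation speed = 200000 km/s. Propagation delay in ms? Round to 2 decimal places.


Given: distance = 1000 km, speed = 200000 km/s
Delay = distance / speed = 1000 / 200000 seconds
Delay in ms = 1000 * 1000 / 200000
Delay = 5.0000 ms
Rounded to 2 dp = 5.00 ms

5.00


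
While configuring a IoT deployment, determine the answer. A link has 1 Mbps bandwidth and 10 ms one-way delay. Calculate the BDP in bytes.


Given: bandwidth = 1 Mbps, delay = 10 ms
BDP in bits = 1 * 10^6 * 10 / 1000
BDP in bits = 10000
BDP in bytes = 10000 / 8 = 1250

1250


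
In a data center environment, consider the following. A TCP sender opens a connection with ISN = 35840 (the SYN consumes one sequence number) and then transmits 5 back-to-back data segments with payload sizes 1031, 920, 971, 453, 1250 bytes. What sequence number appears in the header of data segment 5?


The SYN occupies sequence number ISN = 35840, so the first data byte is ISN + 1 = 35841.
SEQ of data segment i = (ISN + 1) + sum of payload sizes of segments 1..i-1.
Segment 1: SEQ = 35841, payload = 1031 bytes
Segment 2: SEQ = 36872, payload = 920 bytes
Segment 3: SEQ = 37792, payload = 971 bytes
Segment 4: SEQ = 38763, payload = 453 bytes
Segment 5: SEQ = 39216, payload = 1250 bytes
SEQ of segment 5 = 35841 + 1031 + 920 + 971 + 453 = 39216

39216


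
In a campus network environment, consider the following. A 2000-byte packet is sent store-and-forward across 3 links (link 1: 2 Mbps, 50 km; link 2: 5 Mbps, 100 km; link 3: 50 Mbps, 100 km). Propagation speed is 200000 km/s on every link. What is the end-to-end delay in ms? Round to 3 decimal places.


Packet = 2000 bytes = 16000 bits. Store-and-forward: sum (t_trans + t_prop) per link.
Link 1: t_trans = 16000/(2*10^6) s = 8.0000 ms; t_prop = 50/200000 s = 0.2500 ms; subtotal = 8.2500 ms
Link 2: t_trans = 16000/(5*10^6) s = 3.2000 ms; t_prop = 100/200000 s = 0.5000 ms; subtotal = 3.7000 ms
Link 3: t_trans = 16000/(50*10^6) s = 0.3200 ms; t_prop = 100/200000 s = 0.5000 ms; subtotal = 0.8200 ms
End-to-end = 8.2500 + 3.7000 + 0.8200 = 12.7700 ms -> 12.770 ms (3 dp)

12.770


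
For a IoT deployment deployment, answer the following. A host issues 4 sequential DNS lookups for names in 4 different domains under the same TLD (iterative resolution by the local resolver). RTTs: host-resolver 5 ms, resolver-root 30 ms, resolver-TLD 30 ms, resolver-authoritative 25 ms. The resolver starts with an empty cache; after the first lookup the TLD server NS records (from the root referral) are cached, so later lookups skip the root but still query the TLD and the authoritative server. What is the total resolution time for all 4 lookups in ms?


Lookup 1 (cold cache): local + root + TLD + auth = 5 + 30 + 30 + 25 = 90 ms
Lookups 2..4 (TLD NS cached -> skip root; new domain -> still ask TLD and auth): local + TLD + auth = 5 + 30 + 25 = 60 ms each
Remaining 3 lookups: 3 * 60 = 180 ms
Total = 90 + 180 = 270 ms

270


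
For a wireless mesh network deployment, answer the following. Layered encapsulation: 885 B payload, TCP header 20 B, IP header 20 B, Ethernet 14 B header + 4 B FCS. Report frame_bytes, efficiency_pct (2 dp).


TCP segment = 885 + 20 = 905 B
IP packet = 905 + 20 = 925 B
Ethernet frame = 925 + 14 + 4 = 943 B
Efficiency = app / frame = 885 / 943 = 0.938494 = 93.8494% -> 93.85% (2 dp)

943, 93.85


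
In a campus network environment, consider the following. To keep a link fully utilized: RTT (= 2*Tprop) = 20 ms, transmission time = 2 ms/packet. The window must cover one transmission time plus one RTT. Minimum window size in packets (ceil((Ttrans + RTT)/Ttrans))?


Given: Ttrans = 2 ms, RTT = 20 ms (= 2 * Tprop, Tprop = 10 ms)
Time until first ACK returns = Ttrans + RTT = 2 + 20 = 22 ms
Need W * Ttrans >= Ttrans + RTT  ->  W >= (Ttrans + RTT) / Ttrans
(Ttrans + RTT) / Ttrans = 22 / 2 = 11
W_min = ceil(11) = 11

11


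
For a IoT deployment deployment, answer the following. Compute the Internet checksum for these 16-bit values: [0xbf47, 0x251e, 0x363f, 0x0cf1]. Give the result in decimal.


Given words: [0xbf47, 0x251e, 0x363f, 0x0cf1]
Step 1: Sum all words
Raw sum = 48967 + 9502 + 13887 + 3313 = 75669
Step 2: Fold carry: (10133 + 1) = 10134
One's complement = ~10134 & 0xFFFF = 55401

55401


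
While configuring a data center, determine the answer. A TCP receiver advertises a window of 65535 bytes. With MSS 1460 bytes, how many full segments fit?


Given: RWND = 65535 bytes, MSS = 1460 bytes
Full segments = floor(RWND / MSS)
Full segments = floor(65535 / 1460)
Full segments = floor(44.887) = 44

44


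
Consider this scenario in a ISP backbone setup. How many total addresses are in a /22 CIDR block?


Given: CIDR prefix /22
Host bits = 32 - 22 = 10
Total addresses = 2^10 = 1024

1024


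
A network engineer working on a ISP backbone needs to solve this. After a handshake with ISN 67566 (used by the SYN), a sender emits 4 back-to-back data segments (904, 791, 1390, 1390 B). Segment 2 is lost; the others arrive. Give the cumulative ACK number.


SYN uses sequence number 67566; first data byte = ISN + 1 = 67567.
Segment 1: SEQ = 67567, len = 904 B, covers [67567, 68470]
Segment 2: SEQ = 68471, len = 791 B, covers [68471, 69261] [LOST]
Segment 3: SEQ = 69262, len = 1390 B, covers [69262, 70651]
Segment 4: SEQ = 70652, len = 1390 B, covers [70652, 72041]
In-order data received: bytes [67567, 68470] (segments 1..1).
Segment 2 missing -> gap begins at byte 68471; later segments buffered out of order.
Cumulative ACK = next expected in-order byte = 67567 + 904 = 68471

68471


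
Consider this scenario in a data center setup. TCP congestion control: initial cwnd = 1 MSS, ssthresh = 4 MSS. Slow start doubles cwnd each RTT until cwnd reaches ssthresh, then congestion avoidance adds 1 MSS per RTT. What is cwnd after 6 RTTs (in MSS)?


RTT 0: cwnd = 1 MSS (initial)
RTT 1: cwnd = 2 MSS (slow start, doubled)
RTT 2: cwnd = 4 MSS (slow start, doubled)
RTT 3: cwnd = 5 MSS (congestion avoidance, +1)
RTT 4: cwnd = 6 MSS (congestion avoidance, +1)
RTT 5: cwnd = 7 MSS (congestion avoidance, +1)
RTT 6: cwnd = 8 MSS (congestion avoidance, +1)

8


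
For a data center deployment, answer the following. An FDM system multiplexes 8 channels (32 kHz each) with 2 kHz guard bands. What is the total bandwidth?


Given: 8 channels, 32 kHz each, guard = 2 kHz
Channel bandwidth = 8 * 32 = 256 kHz
Guard bands = 7 gaps * 2 kHz = 14 kHz
Total = 256 + 14 = 270 kHz

270


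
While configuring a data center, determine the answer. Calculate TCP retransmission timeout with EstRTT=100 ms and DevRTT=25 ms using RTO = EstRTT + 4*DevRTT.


Given: EstRTT = 100 ms, DevRTT = 25 ms
Timeout = EstRTT + 4 * DevRTT
4 * DevRTT = 4 * 25 = 100
Timeout = 100 + 100 = 200 ms

200


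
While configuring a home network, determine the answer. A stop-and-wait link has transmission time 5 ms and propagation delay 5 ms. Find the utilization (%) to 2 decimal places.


Given: Ttrans = 5 ms, Tprop = 5 ms
RTT = 2 * Tprop = 2 * 5 = 10 ms
U = Ttrans / (Ttrans + RTT)
U = 5 / (5 + 10)
U = 5 / 15 = 0.333333
U% = 33.33%

33.33
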